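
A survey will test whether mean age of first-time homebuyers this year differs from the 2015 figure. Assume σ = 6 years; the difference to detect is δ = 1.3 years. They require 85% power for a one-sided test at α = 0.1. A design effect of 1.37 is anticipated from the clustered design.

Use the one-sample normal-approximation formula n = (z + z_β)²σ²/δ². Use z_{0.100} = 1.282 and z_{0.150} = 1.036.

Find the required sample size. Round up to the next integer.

n = 157

n = (z_α + z_β)² · σ² / δ²
  = (1.282 + 1.036)² · 6² / 1.3²
  = 5.3731 · 36 / 1.69
  = 114.46
Design effect: 1.37 × 114.46 = 156.81.
Round up → n = 157.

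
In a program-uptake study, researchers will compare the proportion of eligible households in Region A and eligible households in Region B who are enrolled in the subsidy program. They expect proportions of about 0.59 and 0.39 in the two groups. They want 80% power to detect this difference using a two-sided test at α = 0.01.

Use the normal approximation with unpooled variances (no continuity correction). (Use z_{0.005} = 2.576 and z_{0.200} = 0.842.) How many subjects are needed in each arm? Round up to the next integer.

n = 141 per group

n = (z_{α/2} + z_β)² · [p₁(1−p₁) + p₂(1−p₂)] / (p₁ − p₂)²
  = (2.576 + 0.842)² · (0.59·0.41 + 0.39·0.61) / (0.20)²
  = (3.418)² · (0.2419 + 0.2379) / 0.0400
  = 11.6827 · 0.4798 / 0.0400
  = 140.13
Round up → n = 141 per group.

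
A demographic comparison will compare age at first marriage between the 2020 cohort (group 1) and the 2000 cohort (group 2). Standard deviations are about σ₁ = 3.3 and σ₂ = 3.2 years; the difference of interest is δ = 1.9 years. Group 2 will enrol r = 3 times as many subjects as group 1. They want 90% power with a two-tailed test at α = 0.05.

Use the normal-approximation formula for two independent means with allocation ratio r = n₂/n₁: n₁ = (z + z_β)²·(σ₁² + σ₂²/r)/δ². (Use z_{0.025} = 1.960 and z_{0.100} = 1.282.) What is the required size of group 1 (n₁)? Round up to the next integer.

n₁ = 42

n₁ = (z_{α/2} + z_β)² · (σ₁² + σ₂²/r) / δ²
   = (1.960 + 1.282)² · (3.3² + 3.2²/3) / 1.9²
   = 10.5106 · (10.89 + 3.4133) / 3.61
   = 10.5106 · 14.3033 / 3.61
   = 41.64
Round up → n₁ = 42; n₂ = r·n₁ = 3 × 42 = 126.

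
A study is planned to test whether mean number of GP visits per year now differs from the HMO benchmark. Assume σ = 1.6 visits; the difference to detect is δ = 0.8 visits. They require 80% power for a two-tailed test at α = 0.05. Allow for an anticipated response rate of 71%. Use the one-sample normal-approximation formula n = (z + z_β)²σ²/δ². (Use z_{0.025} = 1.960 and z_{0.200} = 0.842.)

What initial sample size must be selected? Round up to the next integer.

n = (z_{α/2} + z_β)² · σ² / δ²
  = (1.960 + 0.842)² · 1.6² / 0.8²
  = 7.8512 · 2.56 / 0.64
  = 31.40
Adjust for 71% response: 31.40 / 0.71 = 44.23.
Round up → n = 45.

n = 45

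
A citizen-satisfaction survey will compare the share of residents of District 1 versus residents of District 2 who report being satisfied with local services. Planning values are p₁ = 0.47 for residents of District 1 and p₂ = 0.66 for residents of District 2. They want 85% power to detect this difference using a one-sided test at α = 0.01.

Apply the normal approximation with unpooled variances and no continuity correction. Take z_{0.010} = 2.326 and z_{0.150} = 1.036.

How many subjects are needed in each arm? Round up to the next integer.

n = (z_α + z_β)² · [p₁(1−p₁) + p₂(1−p₂)] / (p₁ − p₂)²
  = (2.326 + 1.036)² · (0.47·0.53 + 0.66·0.34) / (-0.19)²
  = (3.362)² · (0.2491 + 0.2244) / 0.0361
  = 11.3030 · 0.4735 / 0.0361
  = 148.25
Round up → n = 149 per group.

n = 149 per group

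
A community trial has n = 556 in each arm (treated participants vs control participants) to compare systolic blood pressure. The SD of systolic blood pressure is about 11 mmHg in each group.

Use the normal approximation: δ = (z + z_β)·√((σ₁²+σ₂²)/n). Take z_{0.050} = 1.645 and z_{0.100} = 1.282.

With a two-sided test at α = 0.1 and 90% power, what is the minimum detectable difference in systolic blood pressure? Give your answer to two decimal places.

δ = (z_{α/2} + z_β) · √((σ₁²+σ₂²)/n)
  = (1.645 + 1.282) · √(242/556)
  = 2.927 · √0.43525
  = 2.927 · 0.6597
  = 1.9310

Minimum detectable difference ≈ 1.93 mmHg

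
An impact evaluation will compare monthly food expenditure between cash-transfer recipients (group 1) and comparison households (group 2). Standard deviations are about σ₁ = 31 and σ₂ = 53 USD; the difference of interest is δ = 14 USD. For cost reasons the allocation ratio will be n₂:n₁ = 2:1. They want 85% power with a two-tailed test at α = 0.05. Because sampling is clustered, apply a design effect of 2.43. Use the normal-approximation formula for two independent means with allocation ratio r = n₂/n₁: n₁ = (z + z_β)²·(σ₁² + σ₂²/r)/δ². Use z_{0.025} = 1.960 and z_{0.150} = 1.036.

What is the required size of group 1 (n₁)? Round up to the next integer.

n₁ = (z_{α/2} + z_β)² · (σ₁² + σ₂²/r) / δ²
   = (1.960 + 1.036)² · (31² + 53²/2) / 14²
   = 8.9760 · (961 + 1404.5) / 196
   = 8.9760 · 2365.5 / 196
   = 108.33
Design effect: 2.43 × 108.33 = 263.24.
Round up → n₁ = 264; n₂ = r·n₁ = 2 × 264 = 528.

n₁ = 264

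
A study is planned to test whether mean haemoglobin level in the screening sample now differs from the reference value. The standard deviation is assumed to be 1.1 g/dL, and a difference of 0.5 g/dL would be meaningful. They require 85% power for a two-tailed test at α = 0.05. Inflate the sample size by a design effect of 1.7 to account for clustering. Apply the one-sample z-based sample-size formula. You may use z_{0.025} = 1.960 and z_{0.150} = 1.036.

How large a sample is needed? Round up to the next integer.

n = 74

n = (z_{α/2} + z_β)² · σ² / δ²
  = (1.960 + 1.036)² · 1.1² / 0.5²
  = 8.9760 · 1.21 / 0.25
  = 43.44
Design effect: 1.7 × 43.44 = 73.85.
Round up → n = 74.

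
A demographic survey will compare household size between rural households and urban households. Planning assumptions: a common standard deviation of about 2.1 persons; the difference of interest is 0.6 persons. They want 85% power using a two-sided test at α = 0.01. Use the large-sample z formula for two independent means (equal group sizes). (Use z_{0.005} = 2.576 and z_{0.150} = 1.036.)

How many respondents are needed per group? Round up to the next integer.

n = (z_{α/2} + z_β)² · (σ₁² + σ₂²) / δ²
  = (2.576 + 1.036)² · (2·2.1² = 8.82) / 0.6²
  = 13.0465 · 8.82 / 0.36
  = 319.64
Round up → n = 320 per group.

n = 320 per group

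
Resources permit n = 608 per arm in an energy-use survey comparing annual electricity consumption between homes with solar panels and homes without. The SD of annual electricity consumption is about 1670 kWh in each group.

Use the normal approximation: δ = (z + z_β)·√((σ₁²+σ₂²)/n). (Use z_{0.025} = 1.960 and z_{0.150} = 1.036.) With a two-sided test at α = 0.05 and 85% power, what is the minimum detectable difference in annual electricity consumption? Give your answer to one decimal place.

Minimum detectable difference ≈ 287.0 kWh

δ = (z_{α/2} + z_β) · √((σ₁²+σ₂²)/n)
  = (1.960 + 1.036) · √(5577800/608)
  = 2.996 · √9174.0
  = 2.996 · 95.7811
  = 286.9601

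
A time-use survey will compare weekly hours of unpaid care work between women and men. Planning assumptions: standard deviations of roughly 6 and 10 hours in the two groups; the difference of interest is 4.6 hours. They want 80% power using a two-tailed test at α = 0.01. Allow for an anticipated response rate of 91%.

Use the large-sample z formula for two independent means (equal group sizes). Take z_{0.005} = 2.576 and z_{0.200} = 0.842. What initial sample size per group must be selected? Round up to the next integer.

n = 83 per group

n = (z_{α/2} + z_β)² · (σ₁² + σ₂²) / δ²
  = (2.576 + 0.842)² · (6² + 10² = 136) / 4.6²
  = 11.6827 · 136 / 21.16
  = 75.09
Adjust for 91% response: 75.09 / 0.91 = 82.51.
Round up → n = 83 per group.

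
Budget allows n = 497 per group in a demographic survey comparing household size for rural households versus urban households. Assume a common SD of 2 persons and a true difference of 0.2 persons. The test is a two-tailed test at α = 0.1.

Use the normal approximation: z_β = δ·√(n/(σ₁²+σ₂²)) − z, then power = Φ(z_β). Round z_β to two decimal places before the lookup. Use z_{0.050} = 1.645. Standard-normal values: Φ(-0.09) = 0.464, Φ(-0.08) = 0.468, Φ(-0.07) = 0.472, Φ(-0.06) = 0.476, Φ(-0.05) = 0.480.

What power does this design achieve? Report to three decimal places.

z_β = δ·√(n/(σ₁²+σ₂²)) − z_{α/2}
    = 0.2 · √(497/8) − 1.645
    = 0.2 · 7.88194 − 1.645
    = 1.5764 − 1.645 = -0.0686 → -0.07
Power = Φ(-0.07) = 0.472.

Power ≈ 0.472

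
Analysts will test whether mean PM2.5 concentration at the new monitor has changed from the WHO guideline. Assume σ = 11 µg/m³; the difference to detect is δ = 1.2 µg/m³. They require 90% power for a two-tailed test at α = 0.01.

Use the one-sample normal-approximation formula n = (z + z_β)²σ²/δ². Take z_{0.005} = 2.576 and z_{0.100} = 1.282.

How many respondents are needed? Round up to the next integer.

n = (z_{α/2} + z_β)² · σ² / δ²
  = (2.576 + 1.282)² · 11² / 1.2²
  = 14.8842 · 121 / 1.44
  = 1250.68
Round up → n = 1251.

n = 1251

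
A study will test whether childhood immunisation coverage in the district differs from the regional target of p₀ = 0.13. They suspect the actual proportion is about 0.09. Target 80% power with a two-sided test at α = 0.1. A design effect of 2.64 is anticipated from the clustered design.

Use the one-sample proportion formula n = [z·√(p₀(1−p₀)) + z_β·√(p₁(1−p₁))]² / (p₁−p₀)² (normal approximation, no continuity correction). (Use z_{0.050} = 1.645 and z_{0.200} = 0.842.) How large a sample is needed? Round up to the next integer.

n = [z_{α/2}·√(p₀q₀) + z_β·√(p₁q₁)]² / (p₁ − p₀)²
  = [1.645·√(0.13·0.87) + 0.842·√(0.09·0.91)]² / (-0.04)²
  = [1.645·0.3363 + 0.842·0.2862]² / 0.0016
  = [0.7942]² / 0.0016
  = 394.21
Design effect: 2.64 × 394.21 = 1040.70.
Round up → n = 1041.

n = 1041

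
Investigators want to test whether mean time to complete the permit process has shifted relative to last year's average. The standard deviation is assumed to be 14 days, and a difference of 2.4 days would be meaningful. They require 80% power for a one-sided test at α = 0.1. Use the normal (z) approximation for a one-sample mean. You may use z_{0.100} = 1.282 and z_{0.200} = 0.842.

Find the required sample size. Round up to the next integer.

n = 154

n = (z_α + z_β)² · σ² / δ²
  = (1.282 + 0.842)² · 14² / 2.4²
  = 4.5114 · 196 / 5.76
  = 153.51
Round up → n = 154.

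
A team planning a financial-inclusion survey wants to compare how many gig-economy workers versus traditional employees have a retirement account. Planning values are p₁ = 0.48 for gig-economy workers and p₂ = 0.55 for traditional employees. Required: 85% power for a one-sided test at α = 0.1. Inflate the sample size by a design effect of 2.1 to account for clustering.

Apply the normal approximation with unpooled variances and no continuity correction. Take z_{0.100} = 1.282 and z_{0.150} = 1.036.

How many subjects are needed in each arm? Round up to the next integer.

n = 1145 per group

n = (z_α + z_β)² · [p₁(1−p₁) + p₂(1−p₂)] / (p₁ − p₂)²
  = (1.282 + 1.036)² · (0.48·0.52 + 0.55·0.45) / (-0.07)²
  = (2.318)² · (0.2496 + 0.2475) / 0.0049
  = 5.3731 · 0.4971 / 0.0049
  = 545.10
Design effect: 2.1 × 545.10 = 1144.71.
Round up → n = 1145 per group.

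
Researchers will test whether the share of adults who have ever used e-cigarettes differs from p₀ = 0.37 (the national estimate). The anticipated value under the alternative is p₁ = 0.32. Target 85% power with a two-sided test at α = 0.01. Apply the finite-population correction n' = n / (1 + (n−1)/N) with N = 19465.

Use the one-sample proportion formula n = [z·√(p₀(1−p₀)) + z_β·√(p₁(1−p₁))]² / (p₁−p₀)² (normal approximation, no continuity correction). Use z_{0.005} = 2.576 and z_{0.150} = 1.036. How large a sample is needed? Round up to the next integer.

n = 1125

n = [z_{α/2}·√(p₀q₀) + z_β·√(p₁q₁)]² / (p₁ − p₀)²
  = [2.576·√(0.37·0.63) + 1.036·√(0.32·0.68)]² / (-0.05)²
  = [2.576·0.4828 + 1.036·0.4665]² / 0.0025
  = [1.7270]² / 0.0025
  = 1192.97
Finite-population correction (N = 19465): 1192.97 / (1 + (1192.97 − 1)/19465) = 1124.14.
Round up → n = 1125.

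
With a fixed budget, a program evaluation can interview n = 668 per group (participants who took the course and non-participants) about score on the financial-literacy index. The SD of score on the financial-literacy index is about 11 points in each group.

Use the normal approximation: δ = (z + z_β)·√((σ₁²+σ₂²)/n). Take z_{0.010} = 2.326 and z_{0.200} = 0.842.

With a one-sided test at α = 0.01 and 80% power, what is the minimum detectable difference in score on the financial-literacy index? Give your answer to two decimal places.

δ = (z_α + z_β) · √((σ₁²+σ₂²)/n)
  = (2.326 + 0.842) · √(242/668)
  = 3.168 · √0.36228
  = 3.168 · 0.6019
  = 1.9068

Minimum detectable difference ≈ 1.91 points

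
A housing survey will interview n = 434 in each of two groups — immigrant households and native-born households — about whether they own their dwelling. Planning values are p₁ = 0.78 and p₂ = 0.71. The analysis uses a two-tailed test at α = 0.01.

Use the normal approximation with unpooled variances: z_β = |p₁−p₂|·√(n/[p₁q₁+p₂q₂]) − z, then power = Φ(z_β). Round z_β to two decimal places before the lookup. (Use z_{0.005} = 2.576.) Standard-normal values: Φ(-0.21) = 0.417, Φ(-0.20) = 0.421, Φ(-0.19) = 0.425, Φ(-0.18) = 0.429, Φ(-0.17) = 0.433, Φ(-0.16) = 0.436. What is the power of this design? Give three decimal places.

Power ≈ 0.421

z_β = |p₁−p₂|·√(n/[p₁q₁+p₂q₂]) − z_{α/2}
    = 0.07 · √(434/0.3775) − 2.576
    = 0.07 · 33.9068 − 2.576
    = 2.3735 − 2.576 = -0.2025 → -0.20
Power = Φ(-0.20) = 0.421.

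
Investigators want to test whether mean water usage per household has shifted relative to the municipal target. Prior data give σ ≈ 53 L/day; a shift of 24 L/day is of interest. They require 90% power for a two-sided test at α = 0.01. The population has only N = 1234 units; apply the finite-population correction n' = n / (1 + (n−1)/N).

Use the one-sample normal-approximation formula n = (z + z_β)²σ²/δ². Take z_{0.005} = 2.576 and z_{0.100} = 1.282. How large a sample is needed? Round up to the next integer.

n = (z_{α/2} + z_β)² · σ² / δ²
  = (2.576 + 1.282)² · 53² / 24²
  = 14.8842 · 2809 / 576
  = 72.59
Finite-population correction (N = 1234): 72.59 / (1 + (72.59 − 1)/1234) = 68.61.
Round up → n = 69.

n = 69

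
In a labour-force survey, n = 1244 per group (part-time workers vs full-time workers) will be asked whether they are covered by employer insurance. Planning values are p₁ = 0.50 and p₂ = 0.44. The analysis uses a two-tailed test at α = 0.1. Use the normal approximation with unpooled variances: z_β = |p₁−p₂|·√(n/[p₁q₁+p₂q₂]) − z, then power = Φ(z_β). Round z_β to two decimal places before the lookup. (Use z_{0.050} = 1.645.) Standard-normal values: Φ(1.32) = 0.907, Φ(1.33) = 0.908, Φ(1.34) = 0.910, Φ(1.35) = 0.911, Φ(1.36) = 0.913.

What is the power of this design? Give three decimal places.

z_β = |p₁−p₂|·√(n/[p₁q₁+p₂q₂]) − z_{α/2}
    = 0.06 · √(1244/0.4964) − 1.645
    = 0.06 · 50.0604 − 1.645
    = 3.0036 − 1.645 = 1.3586 → 1.36
Power = Φ(1.36) = 0.913.

Power ≈ 0.913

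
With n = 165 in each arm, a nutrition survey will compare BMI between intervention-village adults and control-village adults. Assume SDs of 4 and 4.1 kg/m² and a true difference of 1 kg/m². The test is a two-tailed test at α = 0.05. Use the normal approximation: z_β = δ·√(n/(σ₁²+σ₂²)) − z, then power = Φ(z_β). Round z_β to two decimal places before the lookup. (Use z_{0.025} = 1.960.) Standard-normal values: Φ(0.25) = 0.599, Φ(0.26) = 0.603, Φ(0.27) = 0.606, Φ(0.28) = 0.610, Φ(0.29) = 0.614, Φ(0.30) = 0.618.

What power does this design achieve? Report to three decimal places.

z_β = δ·√(n/(σ₁²+σ₂²)) − z_{α/2}
    = 1 · √(165/32.81) − 1.960
    = 1 · 2.24253 − 1.960
    = 2.2425 − 1.960 = 0.2825 → 0.28
Power = Φ(0.28) = 0.610.

Power ≈ 0.610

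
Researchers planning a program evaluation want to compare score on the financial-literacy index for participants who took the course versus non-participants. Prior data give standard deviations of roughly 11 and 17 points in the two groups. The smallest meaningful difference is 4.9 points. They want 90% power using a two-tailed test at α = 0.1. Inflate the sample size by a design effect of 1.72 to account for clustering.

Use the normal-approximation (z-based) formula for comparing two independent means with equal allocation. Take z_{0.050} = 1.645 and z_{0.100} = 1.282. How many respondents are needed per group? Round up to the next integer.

n = 252 per group

n = (z_{α/2} + z_β)² · (σ₁² + σ₂²) / δ²
  = (1.645 + 1.282)² · (11² + 17² = 410) / 4.9²
  = 8.5673 · 410 / 24.01
  = 146.30
Design effect: 1.72 × 146.30 = 251.63.
Round up → n = 252 per group.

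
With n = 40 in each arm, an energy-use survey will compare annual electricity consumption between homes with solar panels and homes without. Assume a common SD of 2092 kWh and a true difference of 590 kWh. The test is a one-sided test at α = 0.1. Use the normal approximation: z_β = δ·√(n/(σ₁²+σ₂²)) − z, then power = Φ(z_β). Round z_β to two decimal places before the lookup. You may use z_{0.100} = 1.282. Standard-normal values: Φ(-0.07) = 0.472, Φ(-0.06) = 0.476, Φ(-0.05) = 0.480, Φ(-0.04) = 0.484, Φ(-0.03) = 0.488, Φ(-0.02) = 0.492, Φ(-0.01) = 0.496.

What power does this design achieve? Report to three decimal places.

z_β = δ·√(n/(σ₁²+σ₂²)) − z_α
    = 590 · √(40/8752928) − 1.282
    = 590 · 0.00214 − 1.282
    = 1.2613 − 1.282 = -0.0207 → -0.02
Power = Φ(-0.02) = 0.492.

Power ≈ 0.492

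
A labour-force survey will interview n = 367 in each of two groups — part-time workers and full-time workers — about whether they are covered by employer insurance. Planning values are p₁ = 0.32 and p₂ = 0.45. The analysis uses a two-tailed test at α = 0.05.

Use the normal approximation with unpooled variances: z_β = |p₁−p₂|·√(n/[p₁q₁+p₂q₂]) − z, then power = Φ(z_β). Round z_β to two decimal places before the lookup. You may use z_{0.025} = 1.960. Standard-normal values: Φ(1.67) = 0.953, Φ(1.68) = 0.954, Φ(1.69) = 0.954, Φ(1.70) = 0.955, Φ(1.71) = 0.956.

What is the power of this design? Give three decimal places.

z_β = |p₁−p₂|·√(n/[p₁q₁+p₂q₂]) − z_{α/2}
    = 0.13 · √(367/0.4651) − 1.960
    = 0.13 · 28.0905 − 1.960
    = 3.6518 − 1.960 = 1.6918 → 1.69
Power = Φ(1.69) = 0.954.

Power ≈ 0.954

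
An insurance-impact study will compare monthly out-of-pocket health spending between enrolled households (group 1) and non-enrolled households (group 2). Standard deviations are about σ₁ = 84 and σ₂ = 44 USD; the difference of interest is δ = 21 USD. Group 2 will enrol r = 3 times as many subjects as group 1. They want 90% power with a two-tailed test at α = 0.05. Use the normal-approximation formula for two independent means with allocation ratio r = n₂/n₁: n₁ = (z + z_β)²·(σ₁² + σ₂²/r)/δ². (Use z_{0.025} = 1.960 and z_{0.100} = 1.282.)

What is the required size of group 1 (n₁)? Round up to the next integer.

n₁ = (z_{α/2} + z_β)² · (σ₁² + σ₂²/r) / δ²
   = (1.960 + 1.282)² · (84² + 44²/3) / 21²
   = 10.5106 · (7056 + 645.3333) / 441
   = 10.5106 · 7701.3 / 441
   = 183.55
Round up → n₁ = 184; n₂ = r·n₁ = 3 × 184 = 552.

n₁ = 184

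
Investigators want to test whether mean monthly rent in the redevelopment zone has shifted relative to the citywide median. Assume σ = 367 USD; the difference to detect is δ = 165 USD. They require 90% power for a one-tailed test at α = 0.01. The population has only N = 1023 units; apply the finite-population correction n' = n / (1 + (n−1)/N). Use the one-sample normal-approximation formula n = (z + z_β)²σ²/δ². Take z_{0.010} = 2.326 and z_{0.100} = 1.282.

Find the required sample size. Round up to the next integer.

n = 61

n = (z_α + z_β)² · σ² / δ²
  = (2.326 + 1.282)² · 367² / 165²
  = 13.0177 · 134689 / 27225
  = 64.40
Finite-population correction (N = 1023): 64.40 / (1 + (64.40 − 1)/1023) = 60.64.
Round up → n = 61.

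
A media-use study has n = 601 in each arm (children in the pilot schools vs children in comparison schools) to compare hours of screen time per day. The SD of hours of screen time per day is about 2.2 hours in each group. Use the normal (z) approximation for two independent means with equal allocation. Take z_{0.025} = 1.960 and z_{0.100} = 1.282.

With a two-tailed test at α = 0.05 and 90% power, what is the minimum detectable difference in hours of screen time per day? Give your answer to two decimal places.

δ = (z_{α/2} + z_β) · √((σ₁²+σ₂²)/n)
  = (1.960 + 1.282) · √(9.68/601)
  = 3.242 · √0.01611
  = 3.242 · 0.1269
  = 0.4114

Minimum detectable difference ≈ 0.41 hours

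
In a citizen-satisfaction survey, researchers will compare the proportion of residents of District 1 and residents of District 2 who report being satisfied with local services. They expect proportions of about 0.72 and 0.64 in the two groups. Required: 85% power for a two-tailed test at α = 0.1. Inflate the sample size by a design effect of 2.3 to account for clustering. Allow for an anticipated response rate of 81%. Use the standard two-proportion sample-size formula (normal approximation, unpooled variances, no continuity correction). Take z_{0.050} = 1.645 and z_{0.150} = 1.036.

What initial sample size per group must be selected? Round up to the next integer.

n = (z_{α/2} + z_β)² · [p₁(1−p₁) + p₂(1−p₂)] / (p₁ − p₂)²
  = (1.645 + 1.036)² · (0.72·0.28 + 0.64·0.36) / (0.08)²
  = (2.681)² · (0.2016 + 0.2304) / 0.0064
  = 7.1878 · 0.4320 / 0.0064
  = 485.17
Design effect: 2.3 × 485.17 = 1115.90.
Adjust for 81% response: 1115.90 / 0.81 = 1377.65.
Round up → n = 1378 per group.

n = 1378 per group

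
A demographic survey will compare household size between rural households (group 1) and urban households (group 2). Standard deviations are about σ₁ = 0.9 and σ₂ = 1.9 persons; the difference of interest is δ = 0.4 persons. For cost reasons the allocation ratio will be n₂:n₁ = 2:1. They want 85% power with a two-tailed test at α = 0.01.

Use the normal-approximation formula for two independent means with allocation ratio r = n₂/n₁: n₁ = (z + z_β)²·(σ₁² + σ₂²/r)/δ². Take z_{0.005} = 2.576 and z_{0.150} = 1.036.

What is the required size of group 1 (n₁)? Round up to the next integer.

n₁ = (z_{α/2} + z_β)² · (σ₁² + σ₂²/r) / δ²
   = (2.576 + 1.036)² · (0.9² + 1.9²/2) / 0.4²
   = 13.0465 · (0.81 + 1.805) / 0.16
   = 13.0465 · 2.615 / 0.16
   = 213.23
Round up → n₁ = 214; n₂ = r·n₁ = 2 × 214 = 428.

n₁ = 214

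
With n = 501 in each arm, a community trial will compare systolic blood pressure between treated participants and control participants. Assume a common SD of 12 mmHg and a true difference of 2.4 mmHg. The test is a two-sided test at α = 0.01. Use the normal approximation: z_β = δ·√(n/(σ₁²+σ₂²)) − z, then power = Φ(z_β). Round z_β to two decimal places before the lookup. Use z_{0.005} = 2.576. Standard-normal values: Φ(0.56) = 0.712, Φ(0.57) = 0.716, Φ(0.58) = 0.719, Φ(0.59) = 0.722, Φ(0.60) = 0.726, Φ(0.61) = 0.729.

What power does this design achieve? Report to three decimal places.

z_β = δ·√(n/(σ₁²+σ₂²)) − z_{α/2}
    = 2.4 · √(501/288) − 2.576
    = 2.4 · 1.31893 − 2.576
    = 3.1654 − 2.576 = 0.5894 → 0.59
Power = Φ(0.59) = 0.722.

Power ≈ 0.722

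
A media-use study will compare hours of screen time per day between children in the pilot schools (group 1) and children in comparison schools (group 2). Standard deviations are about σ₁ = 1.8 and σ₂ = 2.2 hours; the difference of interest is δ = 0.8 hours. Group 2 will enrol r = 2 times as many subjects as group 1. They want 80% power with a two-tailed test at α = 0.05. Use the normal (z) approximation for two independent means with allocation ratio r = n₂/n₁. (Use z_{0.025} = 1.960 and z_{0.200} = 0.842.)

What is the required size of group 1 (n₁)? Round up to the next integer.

n₁ = (z_{α/2} + z_β)² · (σ₁² + σ₂²/r) / δ²
   = (1.960 + 0.842)² · (1.8² + 2.2²/2) / 0.8²
   = 7.8512 · (3.24 + 2.42) / 0.64
   = 7.8512 · 5.66 / 0.64
   = 69.43
Round up → n₁ = 70; n₂ = r·n₁ = 2 × 70 = 140.

n₁ = 70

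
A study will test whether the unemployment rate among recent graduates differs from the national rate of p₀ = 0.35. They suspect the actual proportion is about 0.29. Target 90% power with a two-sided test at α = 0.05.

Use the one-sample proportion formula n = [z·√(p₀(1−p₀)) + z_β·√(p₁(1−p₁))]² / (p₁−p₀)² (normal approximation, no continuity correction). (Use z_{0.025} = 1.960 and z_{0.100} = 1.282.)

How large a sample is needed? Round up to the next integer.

n = 639

n = [z_{α/2}·√(p₀q₀) + z_β·√(p₁q₁)]² / (p₁ − p₀)²
  = [1.960·√(0.35·0.65) + 1.282·√(0.29·0.71)]² / (-0.06)²
  = [1.960·0.4770 + 1.282·0.4538]² / 0.0036
  = [1.5166]² / 0.0036
  = 638.90
Round up → n = 639.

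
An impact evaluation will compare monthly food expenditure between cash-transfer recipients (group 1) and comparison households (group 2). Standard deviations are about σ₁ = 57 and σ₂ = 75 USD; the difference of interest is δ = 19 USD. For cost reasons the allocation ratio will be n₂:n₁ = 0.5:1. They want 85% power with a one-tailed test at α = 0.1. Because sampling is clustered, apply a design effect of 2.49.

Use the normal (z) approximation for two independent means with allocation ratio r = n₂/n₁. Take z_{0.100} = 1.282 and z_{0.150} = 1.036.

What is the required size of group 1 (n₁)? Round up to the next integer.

n₁ = (z_α + z_β)² · (σ₁² + σ₂²/r) / δ²
   = (1.282 + 1.036)² · (57² + 75²/0.5) / 19²
   = 5.3731 · (3249 + 11250) / 361
   = 5.3731 · 14499 / 361
   = 215.80
Design effect: 2.49 × 215.80 = 537.35.
Round up → n₁ = 538; n₂ = r·n₁ = 0.5 × 538 = 269.

n₁ = 538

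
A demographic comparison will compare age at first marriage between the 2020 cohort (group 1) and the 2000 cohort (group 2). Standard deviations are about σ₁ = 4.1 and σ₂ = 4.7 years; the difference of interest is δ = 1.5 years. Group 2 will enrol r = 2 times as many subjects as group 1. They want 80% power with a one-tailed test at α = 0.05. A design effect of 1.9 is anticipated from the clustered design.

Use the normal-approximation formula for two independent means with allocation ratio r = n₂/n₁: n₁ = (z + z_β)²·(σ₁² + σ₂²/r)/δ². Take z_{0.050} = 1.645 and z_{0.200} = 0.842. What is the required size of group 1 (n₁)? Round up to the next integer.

n₁ = 146

n₁ = (z_α + z_β)² · (σ₁² + σ₂²/r) / δ²
   = (1.645 + 0.842)² · (4.1² + 4.7²/2) / 1.5²
   = 6.1852 · (16.81 + 11.045) / 2.25
   = 6.1852 · 27.855 / 2.25
   = 76.57
Design effect: 1.9 × 76.57 = 145.49.
Round up → n₁ = 146; n₂ = r·n₁ = 2 × 146 = 292.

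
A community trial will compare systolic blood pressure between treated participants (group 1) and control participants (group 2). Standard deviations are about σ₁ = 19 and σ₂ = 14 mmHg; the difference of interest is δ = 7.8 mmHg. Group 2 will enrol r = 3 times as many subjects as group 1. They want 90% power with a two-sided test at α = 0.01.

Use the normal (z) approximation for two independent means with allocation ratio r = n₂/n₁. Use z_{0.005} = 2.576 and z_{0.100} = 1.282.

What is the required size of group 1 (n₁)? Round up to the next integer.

n₁ = 105

n₁ = (z_{α/2} + z_β)² · (σ₁² + σ₂²/r) / δ²
   = (2.576 + 1.282)² · (19² + 14²/3) / 7.8²
   = 14.8842 · (361 + 65.3333) / 60.84
   = 14.8842 · 426.3333 / 60.84
   = 104.30
Round up → n₁ = 105; n₂ = r·n₁ = 3 × 105 = 315.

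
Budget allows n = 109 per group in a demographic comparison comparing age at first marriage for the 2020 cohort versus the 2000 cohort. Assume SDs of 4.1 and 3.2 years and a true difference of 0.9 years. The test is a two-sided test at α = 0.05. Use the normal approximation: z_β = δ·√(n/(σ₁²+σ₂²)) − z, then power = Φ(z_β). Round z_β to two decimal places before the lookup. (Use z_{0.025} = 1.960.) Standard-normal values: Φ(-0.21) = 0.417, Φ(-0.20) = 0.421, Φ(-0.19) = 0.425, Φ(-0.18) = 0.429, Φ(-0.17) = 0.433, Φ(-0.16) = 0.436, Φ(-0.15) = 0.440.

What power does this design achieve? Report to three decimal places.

z_β = δ·√(n/(σ₁²+σ₂²)) − z_{α/2}
    = 0.9 · √(109/27.05) − 1.960
    = 0.9 · 2.00738 − 1.960
    = 1.8066 − 1.960 = -0.1534 → -0.15
Power = Φ(-0.15) = 0.440.

Power ≈ 0.440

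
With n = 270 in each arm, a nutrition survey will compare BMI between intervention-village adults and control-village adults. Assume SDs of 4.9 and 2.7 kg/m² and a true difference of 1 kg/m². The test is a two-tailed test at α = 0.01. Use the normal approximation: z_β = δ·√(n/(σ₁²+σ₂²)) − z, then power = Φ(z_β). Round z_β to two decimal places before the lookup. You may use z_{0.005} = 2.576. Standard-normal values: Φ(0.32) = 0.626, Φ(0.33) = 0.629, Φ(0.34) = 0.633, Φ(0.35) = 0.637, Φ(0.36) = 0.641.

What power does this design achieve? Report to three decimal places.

z_β = δ·√(n/(σ₁²+σ₂²)) − z_{α/2}
    = 1 · √(270/31.3) − 2.576
    = 1 · 2.93704 − 2.576
    = 2.9370 − 2.576 = 0.3610 → 0.36
Power = Φ(0.36) = 0.641.

Power ≈ 0.641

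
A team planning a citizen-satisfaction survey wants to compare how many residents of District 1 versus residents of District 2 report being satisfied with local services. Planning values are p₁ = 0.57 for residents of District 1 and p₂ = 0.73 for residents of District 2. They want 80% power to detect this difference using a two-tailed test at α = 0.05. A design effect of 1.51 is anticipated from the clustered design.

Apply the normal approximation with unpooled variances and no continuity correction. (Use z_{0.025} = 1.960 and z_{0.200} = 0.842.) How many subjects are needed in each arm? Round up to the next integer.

n = (z_{α/2} + z_β)² · [p₁(1−p₁) + p₂(1−p₂)] / (p₁ − p₂)²
  = (1.960 + 0.842)² · (0.57·0.43 + 0.73·0.27) / (-0.16)²
  = (2.802)² · (0.2451 + 0.1971) / 0.0256
  = 7.8512 · 0.4422 / 0.0256
  = 135.62
Design effect: 1.51 × 135.62 = 204.78.
Round up → n = 205 per group.

n = 205 per group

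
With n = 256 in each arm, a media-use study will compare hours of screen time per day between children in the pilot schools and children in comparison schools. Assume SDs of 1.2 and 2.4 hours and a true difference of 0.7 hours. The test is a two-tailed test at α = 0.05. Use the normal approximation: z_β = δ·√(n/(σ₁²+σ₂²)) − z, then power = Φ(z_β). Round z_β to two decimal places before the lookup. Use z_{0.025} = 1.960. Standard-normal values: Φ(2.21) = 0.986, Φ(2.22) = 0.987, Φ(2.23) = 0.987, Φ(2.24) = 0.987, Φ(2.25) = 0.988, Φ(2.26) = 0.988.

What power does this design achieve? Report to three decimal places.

Power ≈ 0.986

z_β = δ·√(n/(σ₁²+σ₂²)) − z_{α/2}
    = 0.7 · √(256/7.2) − 1.960
    = 0.7 · 5.96285 − 1.960
    = 4.1740 − 1.960 = 2.2140 → 2.21
Power = Φ(2.21) = 0.986.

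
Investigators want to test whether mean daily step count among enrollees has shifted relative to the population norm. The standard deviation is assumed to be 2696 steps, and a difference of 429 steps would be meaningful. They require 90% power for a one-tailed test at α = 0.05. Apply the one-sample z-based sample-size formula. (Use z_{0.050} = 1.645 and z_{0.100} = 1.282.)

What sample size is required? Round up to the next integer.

n = 339

n = (z_α + z_β)² · σ² / δ²
  = (1.645 + 1.282)² · 2696² / 429²
  = 8.5673 · 7268416 / 184041
  = 338.35
Round up → n = 339.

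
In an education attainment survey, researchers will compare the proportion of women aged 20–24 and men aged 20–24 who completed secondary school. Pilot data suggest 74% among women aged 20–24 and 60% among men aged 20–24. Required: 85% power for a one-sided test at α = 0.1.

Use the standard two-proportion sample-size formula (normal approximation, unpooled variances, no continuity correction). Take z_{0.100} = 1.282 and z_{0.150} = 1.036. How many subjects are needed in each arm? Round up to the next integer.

n = (z_α + z_β)² · [p₁(1−p₁) + p₂(1−p₂)] / (p₁ − p₂)²
  = (1.282 + 1.036)² · (0.74·0.26 + 0.60·0.40) / (0.14)²
  = (2.318)² · (0.1924 + 0.2400) / 0.0196
  = 5.3731 · 0.4324 / 0.0196
  = 118.54
Round up → n = 119 per group.

n = 119 per group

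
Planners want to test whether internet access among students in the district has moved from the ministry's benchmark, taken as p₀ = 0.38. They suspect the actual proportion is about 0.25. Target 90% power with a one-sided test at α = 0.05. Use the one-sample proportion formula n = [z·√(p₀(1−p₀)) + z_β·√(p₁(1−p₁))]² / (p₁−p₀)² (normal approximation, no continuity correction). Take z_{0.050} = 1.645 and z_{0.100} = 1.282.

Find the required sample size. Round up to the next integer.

n = 109

n = [z_α·√(p₀q₀) + z_β·√(p₁q₁)]² / (p₁ − p₀)²
  = [1.645·√(0.38·0.62) + 1.282·√(0.25·0.75)]² / (-0.13)²
  = [1.645·0.4854 + 1.282·0.4330]² / 0.0169
  = [1.3536]² / 0.0169
  = 108.41
Round up → n = 109.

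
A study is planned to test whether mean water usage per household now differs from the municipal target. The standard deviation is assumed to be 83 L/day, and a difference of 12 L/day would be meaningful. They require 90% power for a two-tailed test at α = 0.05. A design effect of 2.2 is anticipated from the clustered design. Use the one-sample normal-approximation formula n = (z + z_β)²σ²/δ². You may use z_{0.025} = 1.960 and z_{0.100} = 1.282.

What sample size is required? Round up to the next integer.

n = (z_{α/2} + z_β)² · σ² / δ²
  = (1.960 + 1.282)² · 83² / 12²
  = 10.5106 · 6889 / 144
  = 502.83
Design effect: 2.2 × 502.83 = 1106.22.
Round up → n = 1107.

n = 1107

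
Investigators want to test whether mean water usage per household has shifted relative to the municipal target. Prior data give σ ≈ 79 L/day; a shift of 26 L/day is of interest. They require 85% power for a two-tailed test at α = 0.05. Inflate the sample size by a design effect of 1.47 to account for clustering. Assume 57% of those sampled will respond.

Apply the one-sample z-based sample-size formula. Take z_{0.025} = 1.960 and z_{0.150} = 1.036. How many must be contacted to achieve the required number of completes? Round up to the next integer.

n = (z_{α/2} + z_β)² · σ² / δ²
  = (1.960 + 1.036)² · 79² / 26²
  = 8.9760 · 6241 / 676
  = 82.87
Design effect: 1.47 × 82.87 = 121.82.
Adjust for 57% response: 121.82 / 0.57 = 213.71.
Round up → n = 214.

n = 214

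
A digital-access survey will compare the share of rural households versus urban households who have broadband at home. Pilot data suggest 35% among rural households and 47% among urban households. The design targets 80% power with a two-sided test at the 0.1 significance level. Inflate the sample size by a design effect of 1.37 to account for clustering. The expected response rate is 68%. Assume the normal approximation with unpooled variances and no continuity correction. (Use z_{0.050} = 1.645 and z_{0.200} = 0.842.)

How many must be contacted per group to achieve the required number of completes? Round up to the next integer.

n = (z_{α/2} + z_β)² · [p₁(1−p₁) + p₂(1−p₂)] / (p₁ − p₂)²
  = (1.645 + 0.842)² · (0.35·0.65 + 0.47·0.53) / (-0.12)²
  = (2.487)² · (0.2275 + 0.2491) / 0.0144
  = 6.1852 · 0.4766 / 0.0144
  = 204.71
Design effect: 1.37 × 204.71 = 280.46.
Adjust for 68% response: 280.46 / 0.68 = 412.43.
Round up → n = 413 per group.

n = 413 per group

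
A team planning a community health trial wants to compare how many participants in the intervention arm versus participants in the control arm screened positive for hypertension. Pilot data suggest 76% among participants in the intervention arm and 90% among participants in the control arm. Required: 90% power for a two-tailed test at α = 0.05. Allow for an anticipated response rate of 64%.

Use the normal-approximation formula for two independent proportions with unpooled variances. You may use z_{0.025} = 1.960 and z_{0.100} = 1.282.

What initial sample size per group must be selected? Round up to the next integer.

n = 229 per group

n = (z_{α/2} + z_β)² · [p₁(1−p₁) + p₂(1−p₂)] / (p₁ − p₂)²
  = (1.960 + 1.282)² · (0.76·0.24 + 0.90·0.10) / (-0.14)²
  = (3.242)² · (0.1824 + 0.0900) / 0.0196
  = 10.5106 · 0.2724 / 0.0196
  = 146.08
Adjust for 64% response: 146.08 / 0.64 = 228.24.
Round up → n = 229 per group.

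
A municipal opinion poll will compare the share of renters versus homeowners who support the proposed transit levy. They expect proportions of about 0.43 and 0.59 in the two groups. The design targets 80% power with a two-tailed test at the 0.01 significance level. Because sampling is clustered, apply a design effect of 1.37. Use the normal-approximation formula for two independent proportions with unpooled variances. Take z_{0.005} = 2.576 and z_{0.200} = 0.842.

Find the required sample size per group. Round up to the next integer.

n = 305 per group

n = (z_{α/2} + z_β)² · [p₁(1−p₁) + p₂(1−p₂)] / (p₁ − p₂)²
  = (2.576 + 0.842)² · (0.43·0.57 + 0.59·0.41) / (-0.16)²
  = (3.418)² · (0.2451 + 0.2419) / 0.0256
  = 11.6827 · 0.4870 / 0.0256
  = 222.25
Design effect: 1.37 × 222.25 = 304.48.
Round up → n = 305 per group.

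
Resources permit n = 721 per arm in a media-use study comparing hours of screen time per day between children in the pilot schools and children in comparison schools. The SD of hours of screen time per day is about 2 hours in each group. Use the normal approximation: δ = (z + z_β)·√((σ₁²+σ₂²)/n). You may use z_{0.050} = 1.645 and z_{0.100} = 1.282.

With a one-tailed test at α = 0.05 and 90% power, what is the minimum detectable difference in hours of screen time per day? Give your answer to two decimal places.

δ = (z_α + z_β) · √((σ₁²+σ₂²)/n)
  = (1.645 + 1.282) · √(8/721)
  = 2.927 · √0.0111
  = 2.927 · 0.1053
  = 0.3083

Minimum detectable difference ≈ 0.31 hours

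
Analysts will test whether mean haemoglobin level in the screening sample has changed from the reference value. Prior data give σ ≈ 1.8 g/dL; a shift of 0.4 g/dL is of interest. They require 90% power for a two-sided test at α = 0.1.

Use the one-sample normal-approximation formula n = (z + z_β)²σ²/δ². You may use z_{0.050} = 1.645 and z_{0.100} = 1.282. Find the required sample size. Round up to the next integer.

n = (z_{α/2} + z_β)² · σ² / δ²
  = (1.645 + 1.282)² · 1.8² / 0.4²
  = 8.5673 · 3.24 / 0.16
  = 173.49
Round up → n = 174.

n = 174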